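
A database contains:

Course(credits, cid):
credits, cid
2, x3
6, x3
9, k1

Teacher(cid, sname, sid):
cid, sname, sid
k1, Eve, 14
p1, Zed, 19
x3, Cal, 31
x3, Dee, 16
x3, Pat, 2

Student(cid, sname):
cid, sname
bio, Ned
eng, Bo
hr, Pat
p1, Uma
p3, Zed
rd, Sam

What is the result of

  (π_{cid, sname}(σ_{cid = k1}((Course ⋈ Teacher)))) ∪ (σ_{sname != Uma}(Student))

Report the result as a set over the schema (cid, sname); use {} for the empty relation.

{(bio, Ned), (eng, Bo), (hr, Pat), (k1, Eve), (p3, Zed), (rd, Sam)}

Course ⋈ Teacher (natural join on cid): {(2, x3, Cal, 31), (2, x3, Dee, 16), (2, x3, Pat, 2), (6, x3, Cal, 31), (6, x3, Dee, 16), (6, x3, Pat, 2), (9, k1, Eve, 14)}
σ[cid = k1]: keep tuples satisfying cid = k1 → {(9, k1, Eve, 14)}
π_{cid, sname} gives {(k1, Eve)}.
σ[sname != Uma]: keep tuples satisfying sname != Uma → {(bio, Ned), (eng, Bo), (hr, Pat), (p3, Zed), (rd, Sam)}
Set union of the two operands is {(bio, Ned), (eng, Bo), (hr, Pat), (k1, Eve), (p3, Zed), (rd, Sam)}.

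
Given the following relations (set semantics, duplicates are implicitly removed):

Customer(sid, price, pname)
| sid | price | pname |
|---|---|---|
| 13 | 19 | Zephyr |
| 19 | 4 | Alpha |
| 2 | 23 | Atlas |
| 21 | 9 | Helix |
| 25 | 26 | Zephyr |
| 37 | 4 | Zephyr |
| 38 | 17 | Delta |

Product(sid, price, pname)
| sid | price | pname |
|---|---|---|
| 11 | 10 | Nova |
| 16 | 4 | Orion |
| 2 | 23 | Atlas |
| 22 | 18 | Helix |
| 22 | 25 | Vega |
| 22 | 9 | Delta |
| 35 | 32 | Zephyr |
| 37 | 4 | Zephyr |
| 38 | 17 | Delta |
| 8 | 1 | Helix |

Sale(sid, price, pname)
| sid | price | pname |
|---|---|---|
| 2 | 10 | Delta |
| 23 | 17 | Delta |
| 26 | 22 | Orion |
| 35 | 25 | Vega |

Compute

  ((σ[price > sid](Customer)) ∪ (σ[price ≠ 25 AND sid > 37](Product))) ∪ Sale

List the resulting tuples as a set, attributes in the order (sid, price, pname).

{(13, 19, Zephyr), (2, 10, Delta), (2, 23, Atlas), (23, 17, Delta), (25, 26, Zephyr), (26, 22, Orion), (35, 25, Vega), (38, 17, Delta)}

Filtering on price > sid leaves {(13, 19, Zephyr), (2, 23, Atlas), (25, 26, Zephyr)}.
Filtering on price ≠ 25 AND sid > 37 leaves {(38, 17, Delta)}.
Taking the union: {(13, 19, Zephyr), (2, 23, Atlas), (25, 26, Zephyr), (38, 17, Delta)}
Taking the union: {(13, 19, Zephyr), (2, 10, Delta), (2, 23, Atlas), (23, 17, Delta), (25, 26, Zephyr), (26, 22, Orion), (35, 25, Vega), (38, 17, Delta)}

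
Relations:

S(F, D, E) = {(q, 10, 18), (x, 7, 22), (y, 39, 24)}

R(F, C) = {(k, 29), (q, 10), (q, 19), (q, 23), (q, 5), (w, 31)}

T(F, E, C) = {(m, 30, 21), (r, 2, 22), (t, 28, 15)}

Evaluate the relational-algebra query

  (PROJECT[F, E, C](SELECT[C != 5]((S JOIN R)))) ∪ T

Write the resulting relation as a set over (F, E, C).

Joining S and R on F yields {(q, 10, 18, 10), (q, 10, 18, 19), (q, 10, 18, 23), (q, 10, 18, 5)}.
Apply σ_{C != 5}; surviving tuples: {(q, 10, 18, 10), (q, 10, 18, 19), (q, 10, 18, 23)}
Keep only column(s) F, E, C: {(q, 18, 10), (q, 18, 19), (q, 18, 23)}
Union: {(q, 18, 10), (q, 18, 19), (q, 18, 23)} with {(m, 30, 21), (r, 2, 22), (t, 28, 15)} → {(m, 30, 21), (q, 18, 10), (q, 18, 19), (q, 18, 23), (r, 2, 22), (t, 28, 15)}

{(m, 30, 21), (q, 18, 10), (q, 18, 19), (q, 18, 23), (r, 2, 22), (t, 28, 15)}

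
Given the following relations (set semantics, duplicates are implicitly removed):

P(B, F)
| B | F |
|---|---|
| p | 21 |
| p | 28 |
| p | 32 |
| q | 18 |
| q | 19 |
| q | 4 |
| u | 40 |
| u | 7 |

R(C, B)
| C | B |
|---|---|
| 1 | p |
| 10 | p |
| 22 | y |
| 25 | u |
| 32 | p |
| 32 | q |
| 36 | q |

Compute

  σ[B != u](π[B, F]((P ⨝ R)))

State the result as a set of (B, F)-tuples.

{(p, 21), (p, 28), (p, 32), (q, 18), (q, 19), (q, 4)}

Joining P and R on B yields {(p, 21, 1), (p, 21, 10), (p, 21, 32), (p, 28, 1), (p, 28, 10), (p, 28, 32), (p, 32, 1), (p, 32, 10), (p, 32, 32), (q, 18, 32), (q, 18, 36), (q, 19, 32), (q, 19, 36), (q, 4, 32), (q, 4, 36), (u, 40, 25), (u, 7, 25)}.
π[B, F]: project onto (B, F) (9 duplicate(s) eliminated) → {(p, 21), (p, 28), (p, 32), (q, 18), (q, 19), (q, 4), (u, 40), (u, 7)}
Filtering on B != u leaves {(p, 21), (p, 28), (p, 32), (q, 18), (q, 19), (q, 4)}.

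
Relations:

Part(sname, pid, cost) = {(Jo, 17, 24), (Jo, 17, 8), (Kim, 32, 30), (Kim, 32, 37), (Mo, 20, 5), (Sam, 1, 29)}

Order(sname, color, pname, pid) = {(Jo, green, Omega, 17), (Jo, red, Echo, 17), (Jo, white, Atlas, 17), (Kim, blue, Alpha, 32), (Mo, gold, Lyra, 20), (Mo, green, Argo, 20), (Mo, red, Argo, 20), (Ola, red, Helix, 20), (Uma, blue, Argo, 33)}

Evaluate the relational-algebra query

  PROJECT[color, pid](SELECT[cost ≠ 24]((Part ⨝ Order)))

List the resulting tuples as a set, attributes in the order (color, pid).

{(blue, 32), (gold, 20), (green, 17), (green, 20), (red, 17), (red, 20), (white, 17)}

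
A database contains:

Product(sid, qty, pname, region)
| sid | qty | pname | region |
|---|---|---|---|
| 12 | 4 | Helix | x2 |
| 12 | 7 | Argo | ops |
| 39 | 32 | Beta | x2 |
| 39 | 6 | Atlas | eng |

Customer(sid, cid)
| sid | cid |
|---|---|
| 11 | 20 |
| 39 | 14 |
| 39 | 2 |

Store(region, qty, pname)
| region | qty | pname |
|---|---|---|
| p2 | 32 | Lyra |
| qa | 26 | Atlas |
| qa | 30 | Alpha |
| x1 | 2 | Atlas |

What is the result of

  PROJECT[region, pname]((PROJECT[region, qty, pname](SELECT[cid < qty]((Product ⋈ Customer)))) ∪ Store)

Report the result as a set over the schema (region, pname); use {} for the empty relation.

{(eng, Atlas), (p2, Lyra), (qa, Alpha), (qa, Atlas), (x1, Atlas), (x2, Beta)}

Joining Product and Customer on sid yields {(39, 32, Beta, x2, 14), (39, 32, Beta, x2, 2), (39, 6, Atlas, eng, 14), (39, 6, Atlas, eng, 2)}.
Selection cid < qty: {(39, 32, Beta, x2, 14), (39, 32, Beta, x2, 2), (39, 6, Atlas, eng, 2)}
Keep only column(s) region, qty, pname (1 duplicate(s) eliminated): {(eng, 6, Atlas), (x2, 32, Beta)}
Union: {(eng, 6, Atlas), (x2, 32, Beta)} with {(p2, 32, Lyra), (qa, 26, Atlas), (qa, 30, Alpha), (x1, 2, Atlas)} → {(eng, 6, Atlas), (p2, 32, Lyra), (qa, 26, Atlas), (qa, 30, Alpha), (x1, 2, Atlas), (x2, 32, Beta)}
Keep only column(s) region, pname: {(eng, Atlas), (p2, Lyra), (qa, Alpha), (qa, Atlas), (x1, Atlas), (x2, Beta)}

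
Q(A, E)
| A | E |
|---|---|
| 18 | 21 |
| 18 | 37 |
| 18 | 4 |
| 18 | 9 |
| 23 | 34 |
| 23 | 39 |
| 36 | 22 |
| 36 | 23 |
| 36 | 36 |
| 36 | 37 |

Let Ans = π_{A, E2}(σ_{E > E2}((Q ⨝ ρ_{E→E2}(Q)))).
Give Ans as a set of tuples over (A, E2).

{(18, 21), (18, 4), (18, 9), (23, 34), (36, 22), (36, 23), (36, 36)}

ρ[E→E2]: schema becomes (A, E2); tuples unchanged.
Q ⋈ ρ_{E→E2}(Q) (natural join on A): {(18, 21, 21), (18, 21, 37), (18, 21, 4), (18, 21, 9), (18, 37, 21), (18, 37, 37), (18, 37, 4), (18, 37, 9), (18, 4, 21), (18, 4, 37), (18, 4, 4), (18, 4, 9), (18, 9, 21), (18, 9, 37), (18, 9, 4), (18, 9, 9), (23, 34, 34), (23, 34, 39), (23, 39, 34), (23, 39, 39), (36, 22, 22), (36, 22, 23), (36, 22, 36), (36, 22, 37), (36, 23, 22), (36, 23, 23), (36, 23, 36), (36, 23, 37), (36, 36, 22), (36, 36, 23), (36, 36, 36), (36, 36, 37), (36, 37, 22), (36, 37, 23), (36, 37, 36), (36, 37, 37)}
σ[E > E2]: keep tuples satisfying E > E2 → {(18, 21, 4), (18, 21, 9), (18, 37, 21), (18, 37, 4), (18, 37, 9), (18, 9, 4), (23, 39, 34), (36, 23, 22), (36, 36, 22), (36, 36, 23), (36, 37, 22), (36, 37, 23), (36, 37, 36)}
π_{A, E2} gives {(18, 21), (18, 4), (18, 9), (23, 34), (36, 22), (36, 23), (36, 36)} (6 duplicate(s) eliminated).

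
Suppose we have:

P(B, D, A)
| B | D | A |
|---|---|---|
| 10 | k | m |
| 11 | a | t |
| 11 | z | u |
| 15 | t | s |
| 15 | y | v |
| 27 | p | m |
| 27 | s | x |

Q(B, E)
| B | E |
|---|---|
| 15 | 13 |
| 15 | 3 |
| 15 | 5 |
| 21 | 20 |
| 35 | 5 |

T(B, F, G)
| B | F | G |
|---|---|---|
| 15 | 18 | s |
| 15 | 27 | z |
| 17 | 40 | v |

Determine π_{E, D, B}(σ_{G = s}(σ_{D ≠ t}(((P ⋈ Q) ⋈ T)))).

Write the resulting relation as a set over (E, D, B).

{(13, y, 15), (3, y, 15), (5, y, 15)}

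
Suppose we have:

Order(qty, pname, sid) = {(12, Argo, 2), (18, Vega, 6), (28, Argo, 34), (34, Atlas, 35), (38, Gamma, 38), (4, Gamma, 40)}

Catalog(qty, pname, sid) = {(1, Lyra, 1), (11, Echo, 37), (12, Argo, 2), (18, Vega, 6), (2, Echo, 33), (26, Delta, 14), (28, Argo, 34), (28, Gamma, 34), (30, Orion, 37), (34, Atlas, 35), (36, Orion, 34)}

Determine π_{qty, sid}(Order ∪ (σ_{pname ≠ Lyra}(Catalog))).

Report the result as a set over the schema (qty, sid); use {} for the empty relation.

{(11, 37), (12, 2), (18, 6), (2, 33), (26, 14), (28, 34), (30, 37), (34, 35), (36, 34), (38, 38), (4, 40)}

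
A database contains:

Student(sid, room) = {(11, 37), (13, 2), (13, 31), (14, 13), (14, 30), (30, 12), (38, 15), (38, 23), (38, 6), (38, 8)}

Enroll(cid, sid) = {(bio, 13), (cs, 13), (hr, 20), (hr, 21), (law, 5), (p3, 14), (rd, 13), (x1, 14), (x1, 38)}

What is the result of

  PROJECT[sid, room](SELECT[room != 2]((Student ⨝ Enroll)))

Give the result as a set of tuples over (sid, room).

{(13, 31), (14, 13), (14, 30), (38, 15), (38, 23), (38, 6), (38, 8)}

Student ⋈ Enroll (natural join on sid): {(13, 2, bio), (13, 2, cs), (13, 2, rd), (13, 31, bio), (13, 31, cs), (13, 31, rd), (14, 13, p3), (14, 13, x1), (14, 30, p3), (14, 30, x1), (38, 15, x1), (38, 23, x1), (38, 6, x1), (38, 8, x1)}
Filtering on room != 2 leaves {(13, 31, bio), (13, 31, cs), (13, 31, rd), (14, 13, p3), (14, 13, x1), (14, 30, p3), (14, 30, x1), (38, 15, x1), (38, 23, x1), (38, 6, x1), (38, 8, x1)}.
π_{sid, room} gives {(13, 31), (14, 13), (14, 30), (38, 15), (38, 23), (38, 6), (38, 8)} (4 duplicate(s) eliminated).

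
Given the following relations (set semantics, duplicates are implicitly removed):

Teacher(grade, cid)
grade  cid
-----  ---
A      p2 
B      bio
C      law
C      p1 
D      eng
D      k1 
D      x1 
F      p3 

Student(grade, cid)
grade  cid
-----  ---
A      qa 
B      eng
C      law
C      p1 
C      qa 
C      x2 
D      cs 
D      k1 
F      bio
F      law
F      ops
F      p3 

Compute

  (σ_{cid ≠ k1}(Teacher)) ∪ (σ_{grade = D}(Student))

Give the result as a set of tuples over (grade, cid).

{(A, p2), (B, bio), (C, law), (C, p1), (D, cs), (D, eng), (D, k1), (D, x1), (F, p3)}

σ[cid ≠ k1]: keep tuples satisfying cid ≠ k1 → {(A, p2), (B, bio), (C, law), (C, p1), (D, eng), (D, x1), (F, p3)}
σ[grade = D]: keep tuples satisfying grade = D → {(D, cs), (D, k1)}
Set union of the two operands is {(A, p2), (B, bio), (C, law), (C, p1), (D, cs), (D, eng), (D, k1), (D, x1), (F, p3)}.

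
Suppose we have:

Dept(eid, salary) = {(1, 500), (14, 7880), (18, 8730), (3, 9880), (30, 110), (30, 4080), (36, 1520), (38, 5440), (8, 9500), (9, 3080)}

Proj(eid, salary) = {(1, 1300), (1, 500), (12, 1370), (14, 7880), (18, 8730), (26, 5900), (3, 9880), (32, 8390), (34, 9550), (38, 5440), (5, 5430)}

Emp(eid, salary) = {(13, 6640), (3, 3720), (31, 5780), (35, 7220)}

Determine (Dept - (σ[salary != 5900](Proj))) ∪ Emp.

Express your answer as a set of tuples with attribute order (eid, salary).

{(13, 6640), (3, 3720), (30, 110), (30, 4080), (31, 5780), (35, 7220), (36, 1520), (8, 9500), (9, 3080)}

σ[salary != 5900]: keep tuples satisfying salary != 5900 → {(1, 1300), (1, 500), (12, 1370), (14, 7880), (18, 8730), (3, 9880), (32, 8390), (34, 9550), (38, 5440), (5, 5430)}
Set difference of the two operands is {(30, 110), (30, 4080), (36, 1520), (8, 9500), (9, 3080)}.
Set union of the two operands is {(13, 6640), (3, 3720), (30, 110), (30, 4080), (31, 5780), (35, 7220), (36, 1520), (8, 9500), (9, 3080)}.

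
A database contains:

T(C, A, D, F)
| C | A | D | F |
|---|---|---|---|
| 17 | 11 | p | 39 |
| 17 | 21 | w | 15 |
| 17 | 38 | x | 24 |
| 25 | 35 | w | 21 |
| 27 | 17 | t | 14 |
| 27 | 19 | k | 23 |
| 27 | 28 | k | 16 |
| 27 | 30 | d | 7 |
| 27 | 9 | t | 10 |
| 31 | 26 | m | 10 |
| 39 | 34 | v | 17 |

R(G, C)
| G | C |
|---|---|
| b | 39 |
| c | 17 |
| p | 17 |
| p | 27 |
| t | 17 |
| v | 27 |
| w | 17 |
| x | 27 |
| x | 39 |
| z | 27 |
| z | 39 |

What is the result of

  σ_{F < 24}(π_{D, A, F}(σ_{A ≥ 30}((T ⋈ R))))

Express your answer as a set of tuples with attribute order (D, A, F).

{(d, 30, 7), (v, 34, 17)}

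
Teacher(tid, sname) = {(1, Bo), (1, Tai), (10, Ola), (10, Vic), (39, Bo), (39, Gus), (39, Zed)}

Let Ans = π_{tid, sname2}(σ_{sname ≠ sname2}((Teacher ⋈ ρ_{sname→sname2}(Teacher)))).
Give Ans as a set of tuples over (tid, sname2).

{(1, Bo), (1, Tai), (10, Ola), (10, Vic), (39, Bo), (39, Gus), (39, Zed)}

ρ[sname→sname2]: schema becomes (tid, sname2); tuples unchanged.
Joining Teacher and ρ_{sname→sname2}(Teacher) on tid yields {(1, Bo, Bo), (1, Bo, Tai), (1, Tai, Bo), (1, Tai, Tai), (10, Ola, Ola), (10, Ola, Vic), (10, Vic, Ola), (10, Vic, Vic), (39, Bo, Bo), (39, Bo, Gus), (39, Bo, Zed), (39, Gus, Bo), (39, Gus, Gus), (39, Gus, Zed), (39, Zed, Bo), (39, Zed, Gus), (39, Zed, Zed)}.
Filtering on sname ≠ sname2 leaves {(1, Bo, Tai), (1, Tai, Bo), (10, Ola, Vic), (10, Vic, Ola), (39, Bo, Gus), (39, Bo, Zed), (39, Gus, Bo), (39, Gus, Zed), (39, Zed, Bo), (39, Zed, Gus)}.
π[tid, sname2]: project onto (tid, sname2) (3 duplicate(s) eliminated) → {(1, Bo), (1, Tai), (10, Ola), (10, Vic), (39, Bo), (39, Gus), (39, Zed)}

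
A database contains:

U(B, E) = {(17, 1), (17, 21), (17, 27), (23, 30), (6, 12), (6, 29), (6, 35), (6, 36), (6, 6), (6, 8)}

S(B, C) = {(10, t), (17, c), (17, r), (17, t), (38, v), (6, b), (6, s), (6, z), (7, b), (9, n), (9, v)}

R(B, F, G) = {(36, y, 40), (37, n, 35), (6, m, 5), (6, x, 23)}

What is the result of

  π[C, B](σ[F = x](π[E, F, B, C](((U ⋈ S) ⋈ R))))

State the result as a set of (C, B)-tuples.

Joining U and S on B yields {(17, 1, c), (17, 1, r), (17, 1, t), (17, 21, c), (17, 21, r), (17, 21, t), (17, 27, c), (17, 27, r), (17, 27, t), (6, 12, b), (6, 12, s), (6, 12, z), (6, 29, b), (6, 29, s), (6, 29, z), (6, 35, b), (6, 35, s), (6, 35, z), (6, 36, b), (6, 36, s), (6, 36, z), (6, 6, b), (6, 6, s), (6, 6, z), (6, 8, b), (6, 8, s), (6, 8, z)}.
Joining (U ⋈ S) and R on B yields {(6, 12, b, m, 5), (6, 12, b, x, 23), (6, 12, s, m, 5), (6, 12, s, x, 23), (6, 12, z, m, 5), (6, 12, z, x, 23), (6, 29, b, m, 5), (6, 29, b, x, 23), (6, 29, s, m, 5), (6, 29, s, x, 23), (6, 29, z, m, 5), (6, 29, z, x, 23), (6, 35, b, m, 5), (6, 35, b, x, 23), (6, 35, s, m, 5), (6, 35, s, x, 23), (6, 35, z, m, 5), (6, 35, z, x, 23), (6, 36, b, m, 5), (6, 36, b, x, 23), (6, 36, s, m, 5), (6, 36, s, x, 23), (6, 36, z, m, 5), (6, 36, z, x, 23), (6, 6, b, m, 5), (6, 6, b, x, 23), (6, 6, s, m, 5), (6, 6, s, x, 23), (6, 6, z, m, 5), (6, 6, z, x, 23), (6, 8, b, m, 5), (6, 8, b, x, 23), (6, 8, s, m, 5), (6, 8, s, x, 23), (6, 8, z, m, 5), (6, 8, z, x, 23)}.
Keep only column(s) E, F, B, C: {(12, m, 6, b), (12, m, 6, s), (12, m, 6, z), (12, x, 6, b), (12, x, 6, s), (12, x, 6, z), (29, m, 6, b), (29, m, 6, s), (29, m, 6, z), (29, x, 6, b), (29, x, 6, s), (29, x, 6, z), (35, m, 6, b), (35, m, 6, s), (35, m, 6, z), (35, x, 6, b), (35, x, 6, s), (35, x, 6, z), (36, m, 6, b), (36, m, 6, s), (36, m, 6, z), (36, x, 6, b), (36, x, 6, s), (36, x, 6, z), (6, m, 6, b), (6, m, 6, s), (6, m, 6, z), (6, x, 6, b), (6, x, 6, s), (6, x, 6, z), (8, m, 6, b), (8, m, 6, s), (8, m, 6, z), (8, x, 6, b), (8, x, 6, s), (8, x, 6, z)}
Selection F = x: {(12, x, 6, b), (12, x, 6, s), (12, x, 6, z), (29, x, 6, b), (29, x, 6, s), (29, x, 6, z), (35, x, 6, b), (35, x, 6, s), (35, x, 6, z), (36, x, 6, b), (36, x, 6, s), (36, x, 6, z), (6, x, 6, b), (6, x, 6, s), (6, x, 6, z), (8, x, 6, b), (8, x, 6, s), (8, x, 6, z)}
Keep only column(s) C, B (15 duplicate(s) eliminated): {(b, 6), (s, 6), (z, 6)}

{(b, 6), (s, 6), (z, 6)}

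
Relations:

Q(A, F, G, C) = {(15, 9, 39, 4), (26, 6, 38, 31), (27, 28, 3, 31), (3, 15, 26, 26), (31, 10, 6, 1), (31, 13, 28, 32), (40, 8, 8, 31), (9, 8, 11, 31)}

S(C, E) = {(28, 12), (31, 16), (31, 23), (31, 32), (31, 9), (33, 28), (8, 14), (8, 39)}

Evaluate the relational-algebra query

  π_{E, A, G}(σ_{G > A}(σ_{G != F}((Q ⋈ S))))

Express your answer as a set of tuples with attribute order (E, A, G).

Natural join on C: {(26, 6, 38, 31, 16), (26, 6, 38, 31, 23), (26, 6, 38, 31, 32), (26, 6, 38, 31, 9), (27, 28, 3, 31, 16), (27, 28, 3, 31, 23), (27, 28, 3, 31, 32), (27, 28, 3, 31, 9), (40, 8, 8, 31, 16), (40, 8, 8, 31, 23), (40, 8, 8, 31, 32), (40, 8, 8, 31, 9), (9, 8, 11, 31, 16), (9, 8, 11, 31, 23), (9, 8, 11, 31, 32), (9, 8, 11, 31, 9)}
Selection G != F: {(26, 6, 38, 31, 16), (26, 6, 38, 31, 23), (26, 6, 38, 31, 32), (26, 6, 38, 31, 9), (27, 28, 3, 31, 16), (27, 28, 3, 31, 23), (27, 28, 3, 31, 32), (27, 28, 3, 31, 9), (9, 8, 11, 31, 16), (9, 8, 11, 31, 23), (9, 8, 11, 31, 32), (9, 8, 11, 31, 9)}
Selection G > A: {(26, 6, 38, 31, 16), (26, 6, 38, 31, 23), (26, 6, 38, 31, 32), (26, 6, 38, 31, 9), (9, 8, 11, 31, 16), (9, 8, 11, 31, 23), (9, 8, 11, 31, 32), (9, 8, 11, 31, 9)}
π[E, A, G]: project onto (E, A, G) → {(16, 26, 38), (16, 9, 11), (23, 26, 38), (23, 9, 11), (32, 26, 38), (32, 9, 11), (9, 26, 38), (9, 9, 11)}

{(16, 26, 38), (16, 9, 11), (23, 26, 38), (23, 9, 11), (32, 26, 38), (32, 9, 11), (9, 26, 38), (9, 9, 11)}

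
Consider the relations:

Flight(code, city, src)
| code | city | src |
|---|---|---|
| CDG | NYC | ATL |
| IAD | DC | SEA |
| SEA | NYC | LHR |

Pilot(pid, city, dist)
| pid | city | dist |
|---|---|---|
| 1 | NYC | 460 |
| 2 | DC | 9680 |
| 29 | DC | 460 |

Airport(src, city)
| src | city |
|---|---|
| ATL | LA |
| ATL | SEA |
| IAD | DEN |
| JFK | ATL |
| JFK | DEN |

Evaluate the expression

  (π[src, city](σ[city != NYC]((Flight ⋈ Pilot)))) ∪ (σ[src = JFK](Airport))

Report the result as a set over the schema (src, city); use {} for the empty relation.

{(JFK, ATL), (JFK, DEN), (SEA, DC)}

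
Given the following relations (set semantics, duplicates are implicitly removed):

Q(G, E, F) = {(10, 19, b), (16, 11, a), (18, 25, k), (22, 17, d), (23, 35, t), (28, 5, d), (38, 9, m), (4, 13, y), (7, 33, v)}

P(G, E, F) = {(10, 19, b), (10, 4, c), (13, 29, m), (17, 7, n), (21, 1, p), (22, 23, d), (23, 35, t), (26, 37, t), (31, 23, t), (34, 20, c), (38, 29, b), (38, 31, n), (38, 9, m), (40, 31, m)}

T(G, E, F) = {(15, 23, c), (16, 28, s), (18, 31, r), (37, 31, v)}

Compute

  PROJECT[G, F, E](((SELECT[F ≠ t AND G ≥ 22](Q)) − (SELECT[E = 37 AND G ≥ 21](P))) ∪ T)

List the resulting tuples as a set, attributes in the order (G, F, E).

{(15, c, 23), (16, s, 28), (18, r, 31), (22, d, 17), (28, d, 5), (37, v, 31), (38, m, 9)}

Selection F ≠ t AND G ≥ 22: {(22, 17, d), (28, 5, d), (38, 9, m)}
Selection E = 37 AND G ≥ 21: {(26, 37, t)}
Set difference of the two operands is {(22, 17, d), (28, 5, d), (38, 9, m)}.
Set union of the two operands is {(15, 23, c), (16, 28, s), (18, 31, r), (22, 17, d), (28, 5, d), (37, 31, v), (38, 9, m)}.
π_{G, F, E} gives {(15, c, 23), (16, s, 28), (18, r, 31), (22, d, 17), (28, d, 5), (37, v, 31), (38, m, 9)}.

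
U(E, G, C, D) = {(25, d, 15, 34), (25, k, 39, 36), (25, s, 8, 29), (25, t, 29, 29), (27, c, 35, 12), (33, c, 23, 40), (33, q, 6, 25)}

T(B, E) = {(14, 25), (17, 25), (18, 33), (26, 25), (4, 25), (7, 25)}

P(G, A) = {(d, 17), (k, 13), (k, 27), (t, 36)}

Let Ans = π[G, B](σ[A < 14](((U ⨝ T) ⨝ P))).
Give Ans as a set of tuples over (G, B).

Joining U and T on E yields {(25, d, 15, 34, 14), (25, d, 15, 34, 17), (25, d, 15, 34, 26), (25, d, 15, 34, 4), (25, d, 15, 34, 7), (25, k, 39, 36, 14), (25, k, 39, 36, 17), (25, k, 39, 36, 26), (25, k, 39, 36, 4), (25, k, 39, 36, 7), (25, s, 8, 29, 14), (25, s, 8, 29, 17), (25, s, 8, 29, 26), (25, s, 8, 29, 4), (25, s, 8, 29, 7), (25, t, 29, 29, 14), (25, t, 29, 29, 17), (25, t, 29, 29, 26), (25, t, 29, 29, 4), (25, t, 29, 29, 7), (33, c, 23, 40, 18), (33, q, 6, 25, 18)}.
Joining (U ⨝ T) and P on G yields {(25, d, 15, 34, 14, 17), (25, d, 15, 34, 17, 17), (25, d, 15, 34, 26, 17), (25, d, 15, 34, 4, 17), (25, d, 15, 34, 7, 17), (25, k, 39, 36, 14, 13), (25, k, 39, 36, 14, 27), (25, k, 39, 36, 17, 13), (25, k, 39, 36, 17, 27), (25, k, 39, 36, 26, 13), (25, k, 39, 36, 26, 27), (25, k, 39, 36, 4, 13), (25, k, 39, 36, 4, 27), (25, k, 39, 36, 7, 13), (25, k, 39, 36, 7, 27), (25, t, 29, 29, 14, 36), (25, t, 29, 29, 17, 36), (25, t, 29, 29, 26, 36), (25, t, 29, 29, 4, 36), (25, t, 29, 29, 7, 36)}.
σ[A < 14]: keep tuples satisfying A < 14 → {(25, k, 39, 36, 14, 13), (25, k, 39, 36, 17, 13), (25, k, 39, 36, 26, 13), (25, k, 39, 36, 4, 13), (25, k, 39, 36, 7, 13)}
π[G, B]: project onto (G, B) → {(k, 14), (k, 17), (k, 26), (k, 4), (k, 7)}

{(k, 14), (k, 17), (k, 26), (k, 4), (k, 7)}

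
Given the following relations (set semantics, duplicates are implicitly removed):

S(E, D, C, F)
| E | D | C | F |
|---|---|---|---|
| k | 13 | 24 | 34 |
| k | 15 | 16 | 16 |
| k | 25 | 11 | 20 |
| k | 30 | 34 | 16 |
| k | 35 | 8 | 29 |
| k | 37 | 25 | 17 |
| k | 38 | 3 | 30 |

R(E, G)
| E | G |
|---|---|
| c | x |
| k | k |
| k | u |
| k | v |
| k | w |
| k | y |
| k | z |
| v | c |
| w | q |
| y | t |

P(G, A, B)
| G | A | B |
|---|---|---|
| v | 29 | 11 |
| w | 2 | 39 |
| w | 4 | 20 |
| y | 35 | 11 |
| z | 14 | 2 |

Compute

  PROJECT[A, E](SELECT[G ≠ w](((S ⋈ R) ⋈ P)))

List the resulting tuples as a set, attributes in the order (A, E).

{(14, k), (29, k), (35, k)}

Natural join on E: {(k, 13, 24, 34, k), (k, 13, 24, 34, u), (k, 13, 24, 34, v), (k, 13, 24, 34, w), (k, 13, 24, 34, y), (k, 13, 24, 34, z), (k, 15, 16, 16, k), (k, 15, 16, 16, u), (k, 15, 16, 16, v), (k, 15, 16, 16, w), (k, 15, 16, 16, y), (k, 15, 16, 16, z), (k, 25, 11, 20, k), (k, 25, 11, 20, u), (k, 25, 11, 20, v), (k, 25, 11, 20, w), (k, 25, 11, 20, y), (k, 25, 11, 20, z), (k, 30, 34, 16, k), (k, 30, 34, 16, u), (k, 30, 34, 16, v), (k, 30, 34, 16, w), (k, 30, 34, 16, y), (k, 30, 34, 16, z), (k, 35, 8, 29, k), (k, 35, 8, 29, u), (k, 35, 8, 29, v), (k, 35, 8, 29, w), (k, 35, 8, 29, y), (k, 35, 8, 29, z), (k, 37, 25, 17, k), (k, 37, 25, 17, u), (k, 37, 25, 17, v), (k, 37, 25, 17, w), (k, 37, 25, 17, y), (k, 37, 25, 17, z), (k, 38, 3, 30, k), (k, 38, 3, 30, u), (k, 38, 3, 30, v), (k, 38, 3, 30, w), (k, 38, 3, 30, y), (k, 38, 3, 30, z)}
Natural join on G: {(k, 13, 24, 34, v, 29, 11), (k, 13, 24, 34, w, 2, 39), (k, 13, 24, 34, w, 4, 20), (k, 13, 24, 34, y, 35, 11), (k, 13, 24, 34, z, 14, 2), (k, 15, 16, 16, v, 29, 11), (k, 15, 16, 16, w, 2, 39), (k, 15, 16, 16, w, 4, 20), (k, 15, 16, 16, y, 35, 11), (k, 15, 16, 16, z, 14, 2), (k, 25, 11, 20, v, 29, 11), (k, 25, 11, 20, w, 2, 39), (k, 25, 11, 20, w, 4, 20), (k, 25, 11, 20, y, 35, 11), (k, 25, 11, 20, z, 14, 2), (k, 30, 34, 16, v, 29, 11), (k, 30, 34, 16, w, 2, 39), (k, 30, 34, 16, w, 4, 20), (k, 30, 34, 16, y, 35, 11), (k, 30, 34, 16, z, 14, 2), (k, 35, 8, 29, v, 29, 11), (k, 35, 8, 29, w, 2, 39), (k, 35, 8, 29, w, 4, 20), (k, 35, 8, 29, y, 35, 11), (k, 35, 8, 29, z, 14, 2), (k, 37, 25, 17, v, 29, 11), (k, 37, 25, 17, w, 2, 39), (k, 37, 25, 17, w, 4, 20), (k, 37, 25, 17, y, 35, 11), (k, 37, 25, 17, z, 14, 2), (k, 38, 3, 30, v, 29, 11), (k, 38, 3, 30, w, 2, 39), (k, 38, 3, 30, w, 4, 20), (k, 38, 3, 30, y, 35, 11), (k, 38, 3, 30, z, 14, 2)}
Selection G ≠ w: {(k, 13, 24, 34, v, 29, 11), (k, 13, 24, 34, y, 35, 11), (k, 13, 24, 34, z, 14, 2), (k, 15, 16, 16, v, 29, 11), (k, 15, 16, 16, y, 35, 11), (k, 15, 16, 16, z, 14, 2), (k, 25, 11, 20, v, 29, 11), (k, 25, 11, 20, y, 35, 11), (k, 25, 11, 20, z, 14, 2), (k, 30, 34, 16, v, 29, 11), (k, 30, 34, 16, y, 35, 11), (k, 30, 34, 16, z, 14, 2), (k, 35, 8, 29, v, 29, 11), (k, 35, 8, 29, y, 35, 11), (k, 35, 8, 29, z, 14, 2), (k, 37, 25, 17, v, 29, 11), (k, 37, 25, 17, y, 35, 11), (k, 37, 25, 17, z, 14, 2), (k, 38, 3, 30, v, 29, 11), (k, 38, 3, 30, y, 35, 11), (k, 38, 3, 30, z, 14, 2)}
Projecting to A, E (18 duplicate(s) eliminated): {(14, k), (29, k), (35, k)}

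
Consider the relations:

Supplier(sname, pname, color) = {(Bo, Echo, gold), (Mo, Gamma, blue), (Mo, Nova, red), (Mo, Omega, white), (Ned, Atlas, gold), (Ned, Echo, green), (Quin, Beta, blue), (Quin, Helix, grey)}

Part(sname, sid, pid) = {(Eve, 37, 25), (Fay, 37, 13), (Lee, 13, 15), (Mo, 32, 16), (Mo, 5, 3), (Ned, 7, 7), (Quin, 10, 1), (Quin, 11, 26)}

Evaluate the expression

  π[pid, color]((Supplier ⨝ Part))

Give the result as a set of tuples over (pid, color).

{(1, blue), (1, grey), (16, blue), (16, red), (16, white), (26, blue), (26, grey), (3, blue), (3, red), (3, white), (7, gold), (7, green)}

Natural join on sname: {(Mo, Gamma, blue, 32, 16), (Mo, Gamma, blue, 5, 3), (Mo, Nova, red, 32, 16), (Mo, Nova, red, 5, 3), (Mo, Omega, white, 32, 16), (Mo, Omega, white, 5, 3), (Ned, Atlas, gold, 7, 7), (Ned, Echo, green, 7, 7), (Quin, Beta, blue, 10, 1), (Quin, Beta, blue, 11, 26), (Quin, Helix, grey, 10, 1), (Quin, Helix, grey, 11, 26)}
Projecting to pid, color: {(1, blue), (1, grey), (16, blue), (16, red), (16, white), (26, blue), (26, grey), (3, blue), (3, red), (3, white), (7, gold), (7, green)}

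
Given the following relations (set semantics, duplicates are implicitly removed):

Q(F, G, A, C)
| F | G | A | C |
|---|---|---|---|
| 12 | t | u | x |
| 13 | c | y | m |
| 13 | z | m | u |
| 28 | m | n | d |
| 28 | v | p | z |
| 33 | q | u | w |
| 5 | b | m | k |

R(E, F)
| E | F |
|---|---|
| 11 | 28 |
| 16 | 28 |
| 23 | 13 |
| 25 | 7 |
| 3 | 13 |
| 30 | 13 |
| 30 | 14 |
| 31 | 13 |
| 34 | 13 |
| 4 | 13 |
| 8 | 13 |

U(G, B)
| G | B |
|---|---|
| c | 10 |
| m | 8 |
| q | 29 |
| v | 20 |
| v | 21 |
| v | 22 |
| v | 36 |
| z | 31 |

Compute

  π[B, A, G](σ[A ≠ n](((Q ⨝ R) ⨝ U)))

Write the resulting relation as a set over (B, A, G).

{(10, y, c), (20, p, v), (21, p, v), (22, p, v), (31, m, z), (36, p, v)}

Joining Q and R on F yields {(13, c, y, m, 23), (13, c, y, m, 3), (13, c, y, m, 30), (13, c, y, m, 31), (13, c, y, m, 34), (13, c, y, m, 4), (13, c, y, m, 8), (13, z, m, u, 23), (13, z, m, u, 3), (13, z, m, u, 30), (13, z, m, u, 31), (13, z, m, u, 34), (13, z, m, u, 4), (13, z, m, u, 8), (28, m, n, d, 11), (28, m, n, d, 16), (28, v, p, z, 11), (28, v, p, z, 16)}.
Joining (Q ⨝ R) and U on G yields {(13, c, y, m, 23, 10), (13, c, y, m, 3, 10), (13, c, y, m, 30, 10), (13, c, y, m, 31, 10), (13, c, y, m, 34, 10), (13, c, y, m, 4, 10), (13, c, y, m, 8, 10), (13, z, m, u, 23, 31), (13, z, m, u, 3, 31), (13, z, m, u, 30, 31), (13, z, m, u, 31, 31), (13, z, m, u, 34, 31), (13, z, m, u, 4, 31), (13, z, m, u, 8, 31), (28, m, n, d, 11, 8), (28, m, n, d, 16, 8), (28, v, p, z, 11, 20), (28, v, p, z, 11, 21), (28, v, p, z, 11, 22), (28, v, p, z, 11, 36), (28, v, p, z, 16, 20), (28, v, p, z, 16, 21), (28, v, p, z, 16, 22), (28, v, p, z, 16, 36)}.
Filtering on A ≠ n leaves {(13, c, y, m, 23, 10), (13, c, y, m, 3, 10), (13, c, y, m, 30, 10), (13, c, y, m, 31, 10), (13, c, y, m, 34, 10), (13, c, y, m, 4, 10), (13, c, y, m, 8, 10), (13, z, m, u, 23, 31), (13, z, m, u, 3, 31), (13, z, m, u, 30, 31), (13, z, m, u, 31, 31), (13, z, m, u, 34, 31), (13, z, m, u, 4, 31), (13, z, m, u, 8, 31), (28, v, p, z, 11, 20), (28, v, p, z, 11, 21), (28, v, p, z, 11, 22), (28, v, p, z, 11, 36), (28, v, p, z, 16, 20), (28, v, p, z, 16, 21), (28, v, p, z, 16, 22), (28, v, p, z, 16, 36)}.
Projecting to B, A, G (16 duplicate(s) eliminated): {(10, y, c), (20, p, v), (21, p, v), (22, p, v), (31, m, z), (36, p, v)}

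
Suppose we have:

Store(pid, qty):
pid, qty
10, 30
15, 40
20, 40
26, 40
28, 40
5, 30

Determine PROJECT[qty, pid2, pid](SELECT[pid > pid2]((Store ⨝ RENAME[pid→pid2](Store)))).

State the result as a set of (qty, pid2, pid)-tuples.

ρ[pid→pid2]: schema becomes (pid2, qty); tuples unchanged.
Joining Store and RENAME[pid→pid2](Store) on qty yields {(10, 30, 10), (10, 30, 5), (15, 40, 15), (15, 40, 20), (15, 40, 26), (15, 40, 28), (20, 40, 15), (20, 40, 20), (20, 40, 26), (20, 40, 28), (26, 40, 15), (26, 40, 20), (26, 40, 26), (26, 40, 28), (28, 40, 15), (28, 40, 20), (28, 40, 26), (28, 40, 28), (5, 30, 10), (5, 30, 5)}.
Apply σ_{pid > pid2}; surviving tuples: {(10, 30, 5), (20, 40, 15), (26, 40, 15), (26, 40, 20), (28, 40, 15), (28, 40, 20), (28, 40, 26)}
π_{qty, pid2, pid} gives {(30, 5, 10), (40, 15, 20), (40, 15, 26), (40, 15, 28), (40, 20, 26), (40, 20, 28), (40, 26, 28)}.

{(30, 5, 10), (40, 15, 20), (40, 15, 26), (40, 15, 28), (40, 20, 26), (40, 20, 28), (40, 26, 28)}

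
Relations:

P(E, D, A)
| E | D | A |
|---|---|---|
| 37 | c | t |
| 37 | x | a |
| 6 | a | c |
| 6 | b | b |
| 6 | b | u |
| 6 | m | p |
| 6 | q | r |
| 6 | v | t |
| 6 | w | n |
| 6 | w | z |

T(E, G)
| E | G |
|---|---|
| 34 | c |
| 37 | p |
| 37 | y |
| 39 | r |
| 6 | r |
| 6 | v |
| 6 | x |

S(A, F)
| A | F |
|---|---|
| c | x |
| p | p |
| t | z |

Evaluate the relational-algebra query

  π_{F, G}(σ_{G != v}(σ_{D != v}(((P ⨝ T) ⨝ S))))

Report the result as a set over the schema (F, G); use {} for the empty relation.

{(p, r), (p, x), (x, r), (x, x), (z, p), (z, y)}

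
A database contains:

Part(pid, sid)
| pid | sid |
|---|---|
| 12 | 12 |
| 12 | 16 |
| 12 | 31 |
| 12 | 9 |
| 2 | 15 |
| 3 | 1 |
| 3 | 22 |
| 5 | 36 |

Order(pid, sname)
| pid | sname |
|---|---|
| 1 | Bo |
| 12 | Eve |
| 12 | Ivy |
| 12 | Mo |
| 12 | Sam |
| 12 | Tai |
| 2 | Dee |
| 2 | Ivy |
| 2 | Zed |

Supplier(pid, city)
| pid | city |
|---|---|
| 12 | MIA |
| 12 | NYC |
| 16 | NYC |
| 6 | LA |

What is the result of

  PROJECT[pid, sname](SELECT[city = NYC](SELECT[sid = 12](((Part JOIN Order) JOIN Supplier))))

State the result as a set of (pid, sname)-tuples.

Natural join on pid: {(12, 12, Eve), (12, 12, Ivy), (12, 12, Mo), (12, 12, Sam), (12, 12, Tai), (12, 16, Eve), (12, 16, Ivy), (12, 16, Mo), (12, 16, Sam), (12, 16, Tai), (12, 31, Eve), (12, 31, Ivy), (12, 31, Mo), (12, 31, Sam), (12, 31, Tai), (12, 9, Eve), (12, 9, Ivy), (12, 9, Mo), (12, 9, Sam), (12, 9, Tai), (2, 15, Dee), (2, 15, Ivy), (2, 15, Zed)}
Natural join on pid: {(12, 12, Eve, MIA), (12, 12, Eve, NYC), (12, 12, Ivy, MIA), (12, 12, Ivy, NYC), (12, 12, Mo, MIA), (12, 12, Mo, NYC), (12, 12, Sam, MIA), (12, 12, Sam, NYC), (12, 12, Tai, MIA), (12, 12, Tai, NYC), (12, 16, Eve, MIA), (12, 16, Eve, NYC), (12, 16, Ivy, MIA), (12, 16, Ivy, NYC), (12, 16, Mo, MIA), (12, 16, Mo, NYC), (12, 16, Sam, MIA), (12, 16, Sam, NYC), (12, 16, Tai, MIA), (12, 16, Tai, NYC), (12, 31, Eve, MIA), (12, 31, Eve, NYC), (12, 31, Ivy, MIA), (12, 31, Ivy, NYC), (12, 31, Mo, MIA), (12, 31, Mo, NYC), (12, 31, Sam, MIA), (12, 31, Sam, NYC), (12, 31, Tai, MIA), (12, 31, Tai, NYC), (12, 9, Eve, MIA), (12, 9, Eve, NYC), (12, 9, Ivy, MIA), (12, 9, Ivy, NYC), (12, 9, Mo, MIA), (12, 9, Mo, NYC), (12, 9, Sam, MIA), (12, 9, Sam, NYC), (12, 9, Tai, MIA), (12, 9, Tai, NYC)}
σ[sid = 12]: keep tuples satisfying sid = 12 → {(12, 12, Eve, MIA), (12, 12, Eve, NYC), (12, 12, Ivy, MIA), (12, 12, Ivy, NYC), (12, 12, Mo, MIA), (12, 12, Mo, NYC), (12, 12, Sam, MIA), (12, 12, Sam, NYC), (12, 12, Tai, MIA), (12, 12, Tai, NYC)}
σ[city = NYC]: keep tuples satisfying city = NYC → {(12, 12, Eve, NYC), (12, 12, Ivy, NYC), (12, 12, Mo, NYC), (12, 12, Sam, NYC), (12, 12, Tai, NYC)}
π[pid, sname]: project onto (pid, sname) → {(12, Eve), (12, Ivy), (12, Mo), (12, Sam), (12, Tai)}

{(12, Eve), (12, Ivy), (12, Mo), (12, Sam), (12, Tai)}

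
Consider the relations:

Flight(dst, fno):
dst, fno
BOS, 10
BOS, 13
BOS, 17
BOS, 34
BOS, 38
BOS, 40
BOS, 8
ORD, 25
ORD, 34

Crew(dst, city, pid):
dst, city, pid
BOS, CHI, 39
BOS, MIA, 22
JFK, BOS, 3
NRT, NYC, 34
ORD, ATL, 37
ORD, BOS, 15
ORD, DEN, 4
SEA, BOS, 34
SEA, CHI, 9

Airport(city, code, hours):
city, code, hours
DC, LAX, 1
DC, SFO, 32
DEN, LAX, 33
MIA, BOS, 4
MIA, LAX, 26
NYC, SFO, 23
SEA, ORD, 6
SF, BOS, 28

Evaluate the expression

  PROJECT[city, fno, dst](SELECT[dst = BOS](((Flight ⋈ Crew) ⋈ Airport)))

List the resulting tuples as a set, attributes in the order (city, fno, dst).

{(MIA, 10, BOS), (MIA, 13, BOS), (MIA, 17, BOS), (MIA, 34, BOS), (MIA, 38, BOS), (MIA, 40, BOS), (MIA, 8, BOS)}

Natural join on dst: {(BOS, 10, CHI, 39), (BOS, 10, MIA, 22), (BOS, 13, CHI, 39), (BOS, 13, MIA, 22), (BOS, 17, CHI, 39), (BOS, 17, MIA, 22), (BOS, 34, CHI, 39), (BOS, 34, MIA, 22), (BOS, 38, CHI, 39), (BOS, 38, MIA, 22), (BOS, 40, CHI, 39), (BOS, 40, MIA, 22), (BOS, 8, CHI, 39), (BOS, 8, MIA, 22), (ORD, 25, ATL, 37), (ORD, 25, BOS, 15), (ORD, 25, DEN, 4), (ORD, 34, ATL, 37), (ORD, 34, BOS, 15), (ORD, 34, DEN, 4)}
Natural join on city: {(BOS, 10, MIA, 22, BOS, 4), (BOS, 10, MIA, 22, LAX, 26), (BOS, 13, MIA, 22, BOS, 4), (BOS, 13, MIA, 22, LAX, 26), (BOS, 17, MIA, 22, BOS, 4), (BOS, 17, MIA, 22, LAX, 26), (BOS, 34, MIA, 22, BOS, 4), (BOS, 34, MIA, 22, LAX, 26), (BOS, 38, MIA, 22, BOS, 4), (BOS, 38, MIA, 22, LAX, 26), (BOS, 40, MIA, 22, BOS, 4), (BOS, 40, MIA, 22, LAX, 26), (BOS, 8, MIA, 22, BOS, 4), (BOS, 8, MIA, 22, LAX, 26), (ORD, 25, DEN, 4, LAX, 33), (ORD, 34, DEN, 4, LAX, 33)}
σ[dst = BOS]: keep tuples satisfying dst = BOS → {(BOS, 10, MIA, 22, BOS, 4), (BOS, 10, MIA, 22, LAX, 26), (BOS, 13, MIA, 22, BOS, 4), (BOS, 13, MIA, 22, LAX, 26), (BOS, 17, MIA, 22, BOS, 4), (BOS, 17, MIA, 22, LAX, 26), (BOS, 34, MIA, 22, BOS, 4), (BOS, 34, MIA, 22, LAX, 26), (BOS, 38, MIA, 22, BOS, 4), (BOS, 38, MIA, 22, LAX, 26), (BOS, 40, MIA, 22, BOS, 4), (BOS, 40, MIA, 22, LAX, 26), (BOS, 8, MIA, 22, BOS, 4), (BOS, 8, MIA, 22, LAX, 26)}
Projecting to city, fno, dst (7 duplicate(s) eliminated): {(MIA, 10, BOS), (MIA, 13, BOS), (MIA, 17, BOS), (MIA, 34, BOS), (MIA, 38, BOS), (MIA, 40, BOS), (MIA, 8, BOS)}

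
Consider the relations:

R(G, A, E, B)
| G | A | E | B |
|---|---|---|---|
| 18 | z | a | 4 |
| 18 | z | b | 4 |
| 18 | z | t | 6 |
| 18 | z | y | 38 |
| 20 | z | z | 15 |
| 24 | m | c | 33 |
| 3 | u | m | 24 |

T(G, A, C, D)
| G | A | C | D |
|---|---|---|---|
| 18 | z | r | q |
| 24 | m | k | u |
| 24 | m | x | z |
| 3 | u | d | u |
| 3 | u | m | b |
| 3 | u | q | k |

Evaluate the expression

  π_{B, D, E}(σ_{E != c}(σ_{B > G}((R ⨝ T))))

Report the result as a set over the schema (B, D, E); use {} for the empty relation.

Joining R and T on G, A yields {(18, z, a, 4, r, q), (18, z, b, 4, r, q), (18, z, t, 6, r, q), (18, z, y, 38, r, q), (24, m, c, 33, k, u), (24, m, c, 33, x, z), (3, u, m, 24, d, u), (3, u, m, 24, m, b), (3, u, m, 24, q, k)}.
Apply σ_{B > G}; surviving tuples: {(18, z, y, 38, r, q), (24, m, c, 33, k, u), (24, m, c, 33, x, z), (3, u, m, 24, d, u), (3, u, m, 24, m, b), (3, u, m, 24, q, k)}
Apply σ_{E != c}; surviving tuples: {(18, z, y, 38, r, q), (3, u, m, 24, d, u), (3, u, m, 24, m, b), (3, u, m, 24, q, k)}
Keep only column(s) B, D, E: {(24, b, m), (24, k, m), (24, u, m), (38, q, y)}

{(24, b, m), (24, k, m), (24, u, m), (38, q, y)}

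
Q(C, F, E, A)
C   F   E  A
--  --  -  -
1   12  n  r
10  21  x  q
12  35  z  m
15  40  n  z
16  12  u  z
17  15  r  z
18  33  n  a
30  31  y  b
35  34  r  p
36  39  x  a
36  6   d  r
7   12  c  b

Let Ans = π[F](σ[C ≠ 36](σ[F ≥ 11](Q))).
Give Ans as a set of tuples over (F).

{12, 15, 21, 31, 33, 34, 35, 40}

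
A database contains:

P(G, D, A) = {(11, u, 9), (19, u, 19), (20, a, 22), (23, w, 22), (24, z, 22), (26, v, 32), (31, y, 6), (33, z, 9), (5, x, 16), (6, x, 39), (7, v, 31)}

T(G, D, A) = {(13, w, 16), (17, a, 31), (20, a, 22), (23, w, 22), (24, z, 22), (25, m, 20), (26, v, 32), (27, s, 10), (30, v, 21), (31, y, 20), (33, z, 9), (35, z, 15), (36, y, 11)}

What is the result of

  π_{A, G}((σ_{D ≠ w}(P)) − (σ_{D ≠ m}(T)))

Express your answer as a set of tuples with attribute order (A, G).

Selection D ≠ w: {(11, u, 9), (19, u, 19), (20, a, 22), (24, z, 22), (26, v, 32), (31, y, 6), (33, z, 9), (5, x, 16), (6, x, 39), (7, v, 31)}
Selection D ≠ m: {(13, w, 16), (17, a, 31), (20, a, 22), (23, w, 22), (24, z, 22), (26, v, 32), (27, s, 10), (30, v, 21), (31, y, 20), (33, z, 9), (35, z, 15), (36, y, 11)}
Taking the difference: {(11, u, 9), (19, u, 19), (31, y, 6), (5, x, 16), (6, x, 39), (7, v, 31)}
π_{A, G} gives {(16, 5), (19, 19), (31, 7), (39, 6), (6, 31), (9, 11)}.

{(16, 5), (19, 19), (31, 7), (39, 6), (6, 31), (9, 11)}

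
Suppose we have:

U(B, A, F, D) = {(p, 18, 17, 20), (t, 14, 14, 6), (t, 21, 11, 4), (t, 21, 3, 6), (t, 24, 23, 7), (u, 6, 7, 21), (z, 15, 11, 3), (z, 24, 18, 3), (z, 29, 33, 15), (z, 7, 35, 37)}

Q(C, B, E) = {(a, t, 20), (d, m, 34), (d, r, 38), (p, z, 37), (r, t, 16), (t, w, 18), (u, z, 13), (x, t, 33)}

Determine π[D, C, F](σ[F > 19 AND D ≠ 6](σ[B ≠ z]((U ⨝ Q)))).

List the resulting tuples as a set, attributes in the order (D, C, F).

Natural join on B: {(t, 14, 14, 6, a, 20), (t, 14, 14, 6, r, 16), (t, 14, 14, 6, x, 33), (t, 21, 11, 4, a, 20), (t, 21, 11, 4, r, 16), (t, 21, 11, 4, x, 33), (t, 21, 3, 6, a, 20), (t, 21, 3, 6, r, 16), (t, 21, 3, 6, x, 33), (t, 24, 23, 7, a, 20), (t, 24, 23, 7, r, 16), (t, 24, 23, 7, x, 33), (z, 15, 11, 3, p, 37), (z, 15, 11, 3, u, 13), (z, 24, 18, 3, p, 37), (z, 24, 18, 3, u, 13), (z, 29, 33, 15, p, 37), (z, 29, 33, 15, u, 13), (z, 7, 35, 37, p, 37), (z, 7, 35, 37, u, 13)}
Filtering on B ≠ z leaves {(t, 14, 14, 6, a, 20), (t, 14, 14, 6, r, 16), (t, 14, 14, 6, x, 33), (t, 21, 11, 4, a, 20), (t, 21, 11, 4, r, 16), (t, 21, 11, 4, x, 33), (t, 21, 3, 6, a, 20), (t, 21, 3, 6, r, 16), (t, 21, 3, 6, x, 33), (t, 24, 23, 7, a, 20), (t, 24, 23, 7, r, 16), (t, 24, 23, 7, x, 33)}.
Filtering on F > 19 AND D ≠ 6 leaves {(t, 24, 23, 7, a, 20), (t, 24, 23, 7, r, 16), (t, 24, 23, 7, x, 33)}.
Projecting to D, C, F: {(7, a, 23), (7, r, 23), (7, x, 23)}

{(7, a, 23), (7, r, 23), (7, x, 23)}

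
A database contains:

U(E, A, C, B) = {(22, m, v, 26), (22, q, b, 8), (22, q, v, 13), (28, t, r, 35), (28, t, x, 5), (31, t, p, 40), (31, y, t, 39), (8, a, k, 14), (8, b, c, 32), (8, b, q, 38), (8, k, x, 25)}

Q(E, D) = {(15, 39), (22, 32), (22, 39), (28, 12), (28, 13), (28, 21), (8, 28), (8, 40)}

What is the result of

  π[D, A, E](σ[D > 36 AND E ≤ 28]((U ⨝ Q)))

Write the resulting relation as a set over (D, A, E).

{(39, m, 22), (39, q, 22), (40, a, 8), (40, b, 8), (40, k, 8)}

U ⋈ Q (natural join on E): {(22, m, v, 26, 32), (22, m, v, 26, 39), (22, q, b, 8, 32), (22, q, b, 8, 39), (22, q, v, 13, 32), (22, q, v, 13, 39), (28, t, r, 35, 12), (28, t, r, 35, 13), (28, t, r, 35, 21), (28, t, x, 5, 12), (28, t, x, 5, 13), (28, t, x, 5, 21), (8, a, k, 14, 28), (8, a, k, 14, 40), (8, b, c, 32, 28), (8, b, c, 32, 40), (8, b, q, 38, 28), (8, b, q, 38, 40), (8, k, x, 25, 28), (8, k, x, 25, 40)}
Filtering on D > 36 AND E ≤ 28 leaves {(22, m, v, 26, 39), (22, q, b, 8, 39), (22, q, v, 13, 39), (8, a, k, 14, 40), (8, b, c, 32, 40), (8, b, q, 38, 40), (8, k, x, 25, 40)}.
Projecting to D, A, E (2 duplicate(s) eliminated): {(39, m, 22), (39, q, 22), (40, a, 8), (40, b, 8), (40, k, 8)}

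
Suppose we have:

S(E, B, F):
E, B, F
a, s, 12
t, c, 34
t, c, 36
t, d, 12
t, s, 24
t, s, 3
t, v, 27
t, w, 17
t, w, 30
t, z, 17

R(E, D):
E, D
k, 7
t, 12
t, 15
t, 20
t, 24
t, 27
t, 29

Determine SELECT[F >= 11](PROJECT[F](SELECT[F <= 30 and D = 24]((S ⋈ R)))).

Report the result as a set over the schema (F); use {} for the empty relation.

S ⋈ R (natural join on E): {(t, c, 34, 12), (t, c, 34, 15), (t, c, 34, 20), (t, c, 34, 24), (t, c, 34, 27), (t, c, 34, 29), (t, c, 36, 12), (t, c, 36, 15), (t, c, 36, 20), (t, c, 36, 24), (t, c, 36, 27), (t, c, 36, 29), (t, d, 12, 12), (t, d, 12, 15), (t, d, 12, 20), (t, d, 12, 24), (t, d, 12, 27), (t, d, 12, 29), (t, s, 24, 12), (t, s, 24, 15), (t, s, 24, 20), (t, s, 24, 24), (t, s, 24, 27), (t, s, 24, 29), (t, s, 3, 12), (t, s, 3, 15), (t, s, 3, 20), (t, s, 3, 24), (t, s, 3, 27), (t, s, 3, 29), (t, v, 27, 12), (t, v, 27, 15), (t, v, 27, 20), (t, v, 27, 24), (t, v, 27, 27), (t, v, 27, 29), (t, w, 17, 12), (t, w, 17, 15), (t, w, 17, 20), (t, w, 17, 24), (t, w, 17, 27), (t, w, 17, 29), (t, w, 30, 12), (t, w, 30, 15), (t, w, 30, 20), (t, w, 30, 24), (t, w, 30, 27), (t, w, 30, 29), (t, z, 17, 12), (t, z, 17, 15), (t, z, 17, 20), (t, z, 17, 24), (t, z, 17, 27), (t, z, 17, 29)}
Filtering on F <= 30 and D = 24 leaves {(t, d, 12, 24), (t, s, 24, 24), (t, s, 3, 24), (t, v, 27, 24), (t, w, 17, 24), (t, w, 30, 24), (t, z, 17, 24)}.
π_{F} gives {12, 17, 24, 27, 3, 30} (1 duplicate(s) eliminated).
Filtering on F >= 11 leaves {12, 17, 24, 27, 30}.

{12, 17, 24, 27, 30}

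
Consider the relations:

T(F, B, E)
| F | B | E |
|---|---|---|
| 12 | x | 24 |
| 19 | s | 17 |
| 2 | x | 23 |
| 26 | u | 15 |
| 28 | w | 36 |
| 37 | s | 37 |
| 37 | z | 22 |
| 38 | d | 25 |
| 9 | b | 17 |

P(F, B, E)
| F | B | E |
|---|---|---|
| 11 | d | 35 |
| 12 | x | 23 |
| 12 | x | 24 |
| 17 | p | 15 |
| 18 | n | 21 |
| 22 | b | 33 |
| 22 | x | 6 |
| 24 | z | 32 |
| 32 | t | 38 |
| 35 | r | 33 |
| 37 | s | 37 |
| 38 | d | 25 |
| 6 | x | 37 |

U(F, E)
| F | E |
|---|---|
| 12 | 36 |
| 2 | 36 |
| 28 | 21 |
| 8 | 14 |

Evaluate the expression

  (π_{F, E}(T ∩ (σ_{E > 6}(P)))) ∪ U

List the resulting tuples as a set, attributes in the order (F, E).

{(12, 24), (12, 36), (2, 36), (28, 21), (37, 37), (38, 25), (8, 14)}

Filtering on E > 6 leaves {(11, d, 35), (12, x, 23), (12, x, 24), (17, p, 15), (18, n, 21), (22, b, 33), (24, z, 32), (32, t, 38), (35, r, 33), (37, s, 37), (38, d, 25), (6, x, 37)}.
Set intersection of the two operands is {(12, x, 24), (37, s, 37), (38, d, 25)}.
π_{F, E} gives {(12, 24), (37, 37), (38, 25)}.
Set union of the two operands is {(12, 24), (12, 36), (2, 36), (28, 21), (37, 37), (38, 25), (8, 14)}.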